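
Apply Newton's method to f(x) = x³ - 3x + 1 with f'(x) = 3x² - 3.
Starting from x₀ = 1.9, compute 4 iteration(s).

f(x) = x³ - 3x + 1
f'(x) = 3x² - 3
x₀ = 1.9

Newton-Raphson formula: x_{n+1} = x_n - f(x_n)/f'(x_n)

Iteration 1:
  f(1.900000) = 2.159000
  f'(1.900000) = 7.830000
  x_1 = 1.900000 - 2.159000/7.830000 = 1.624266
Iteration 2:
  f(1.624266) = 0.412404
  f'(1.624266) = 4.914717
  x_2 = 1.624266 - 0.412404/4.914717 = 1.540354
Iteration 3:
  f(1.540354) = 0.033720
  f'(1.540354) = 4.118068
  x_3 = 1.540354 - 0.033720/4.118068 = 1.532165
Iteration 4:
  f(1.532165) = 0.000309
  f'(1.532165) = 4.042592
  x_4 = 1.532165 - 0.000309/4.042592 = 1.532089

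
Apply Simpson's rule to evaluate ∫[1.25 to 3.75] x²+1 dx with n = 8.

f(x) = x²+1
a = 1.25, b = 3.75, n = 8
h = (b - a)/n = 0.312500

Simpson's rule: (h/3)[f(x₀) + 4f(x₁) + 2f(x₂) + ... + f(xₙ)]

x_0 = 1.2500, f(x_0) = 2.562500, coefficient = 1
x_1 = 1.5625, f(x_1) = 3.441406, coefficient = 4
x_2 = 1.8750, f(x_2) = 4.515625, coefficient = 2
x_3 = 2.1875, f(x_3) = 5.785156, coefficient = 4
x_4 = 2.5000, f(x_4) = 7.250000, coefficient = 2
x_5 = 2.8125, f(x_5) = 8.910156, coefficient = 4
x_6 = 3.1250, f(x_6) = 10.765625, coefficient = 2
x_7 = 3.4375, f(x_7) = 12.816406, coefficient = 4
x_8 = 3.7500, f(x_8) = 15.062500, coefficient = 1

I ≈ (0.312500/3) × 186.500000 = 19.427083
Exact value: 19.427083
Error: 0.000000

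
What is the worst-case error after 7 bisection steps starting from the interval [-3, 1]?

Bisection error bound: |error| ≤ (b-a)/2^n
|error| ≤ (1 - (-3))/2^7 = 4/2^7
|error| ≤ 0.0312500000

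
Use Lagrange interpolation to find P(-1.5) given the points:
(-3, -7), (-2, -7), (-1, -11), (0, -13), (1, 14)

Lagrange interpolation formula:
P(x) = Σ yᵢ × Lᵢ(x)
where Lᵢ(x) = Π_{j≠i} (x - xⱼ)/(xᵢ - xⱼ)

L_0(-1.5) = (-1.5 - (-2))/(-3 - (-2)) × (-1.5 - (-1))/(-3 - (-1)) × (-1.5 - 0)/(-3 - 0) × (-1.5 - 1)/(-3 - 1) = -0.039062
L_1(-1.5) = (-1.5 - (-3))/(-2 - (-3)) × (-1.5 - (-1))/(-2 - (-1)) × (-1.5 - 0)/(-2 - 0) × (-1.5 - 1)/(-2 - 1) = 0.468750
L_2(-1.5) = (-1.5 - (-3))/(-1 - (-3)) × (-1.5 - (-2))/(-1 - (-2)) × (-1.5 - 0)/(-1 - 0) × (-1.5 - 1)/(-1 - 1) = 0.703125
L_3(-1.5) = (-1.5 - (-3))/(0 - (-3)) × (-1.5 - (-2))/(0 - (-2)) × (-1.5 - (-1))/(0 - (-1)) × (-1.5 - 1)/(0 - 1) = -0.156250
L_4(-1.5) = (-1.5 - (-3))/(1 - (-3)) × (-1.5 - (-2))/(1 - (-2)) × (-1.5 - (-1))/(1 - (-1)) × (-1.5 - 0)/(1 - 0) = 0.023438

P(-1.5) = (-7)×L_0(-1.5) + (-7)×L_1(-1.5) + (-11)×L_2(-1.5) + (-13)×L_3(-1.5) + 14×L_4(-1.5)
P(-1.5) = -8.382812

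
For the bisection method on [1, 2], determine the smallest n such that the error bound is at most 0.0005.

We need (b-a)/2^n ≤ 0.0005
(2 - 1)/2^n ≤ 0.0005
1/2^n ≤ 0.0005
2^n ≥ 2000
n ≥ log₂(2000) = 10.97
n ≥ 11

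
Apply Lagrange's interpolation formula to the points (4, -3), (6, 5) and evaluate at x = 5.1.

Lagrange interpolation formula:
P(x) = Σ yᵢ × Lᵢ(x)
where Lᵢ(x) = Π_{j≠i} (x - xⱼ)/(xᵢ - xⱼ)

L_0(5.1) = (5.1 - 6)/(4 - 6) = 0.450000
L_1(5.1) = (5.1 - 4)/(6 - 4) = 0.550000

P(5.1) = (-3)×L_0(5.1) + 5×L_1(5.1)
P(5.1) = 1.400000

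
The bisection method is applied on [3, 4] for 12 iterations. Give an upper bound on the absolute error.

Bisection error bound: |error| ≤ (b-a)/2^n
|error| ≤ (4 - 3)/2^12 = 1/2^12
|error| ≤ 0.0002441406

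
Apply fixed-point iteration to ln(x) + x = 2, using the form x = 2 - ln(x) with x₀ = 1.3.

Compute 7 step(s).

Equation: ln(x) + x = 2
Fixed-point form: x = 2 - ln(x)
x₀ = 1.3

x_1 = g(1.300000) = 1.737636
x_2 = g(1.737636) = 1.447475
x_3 = g(1.447475) = 1.630180
x_4 = g(1.630180) = 1.511310
x_5 = g(1.511310) = 1.587023
x_6 = g(1.587023) = 1.538140
x_7 = g(1.538140) = 1.569426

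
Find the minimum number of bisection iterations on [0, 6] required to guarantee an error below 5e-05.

We need (b-a)/2^n ≤ 5e-05
(6 - 0)/2^n ≤ 5e-05
6/2^n ≤ 5e-05
2^n ≥ 120000
n ≥ log₂(120000) = 16.87
n ≥ 17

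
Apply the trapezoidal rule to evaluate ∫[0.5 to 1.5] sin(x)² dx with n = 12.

f(x) = sin(x)²
a = 0.5, b = 1.5, n = 12
h = (b - a)/n = 0.083333

Trapezoidal rule: (h/2)[f(x₀) + 2f(x₁) + 2f(x₂) + ... + f(xₙ)]

x_0 = 0.5000, f(x_0) = 0.229849, coefficient = 1
x_1 = 0.5833, f(x_1) = 0.303391, coefficient = 2
x_2 = 0.6667, f(x_2) = 0.382381, coefficient = 2
x_3 = 0.7500, f(x_3) = 0.464631, coefficient = 2
x_4 = 0.8333, f(x_4) = 0.547862, coefficient = 2
x_5 = 0.9167, f(x_5) = 0.629766, coefficient = 2
x_6 = 1.0000, f(x_6) = 0.708073, coefficient = 2
x_7 = 1.0833, f(x_7) = 0.780615, coefficient = 2
x_8 = 1.1667, f(x_8) = 0.845379, coefficient = 2
x_9 = 1.2500, f(x_9) = 0.900572, coefficient = 2
x_10 = 1.3333, f(x_10) = 0.944663, coefficient = 2
x_11 = 1.4167, f(x_11) = 0.976432, coefficient = 2
x_12 = 1.5000, f(x_12) = 0.994996, coefficient = 1

I ≈ (0.083333/2) × 16.192374 = 0.674682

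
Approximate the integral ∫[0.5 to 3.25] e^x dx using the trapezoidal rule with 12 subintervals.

f(x) = e^x
a = 0.5, b = 3.25, n = 12
h = (b - a)/n = 0.229167

Trapezoidal rule: (h/2)[f(x₀) + 2f(x₁) + 2f(x₂) + ... + f(xₙ)]

x_0 = 0.5000, f(x_0) = 1.648721, coefficient = 1
x_1 = 0.7292, f(x_1) = 2.073352, coefficient = 2
x_2 = 0.9583, f(x_2) = 2.607347, coefficient = 2
x_3 = 1.1875, f(x_3) = 3.278874, coefficient = 2
x_4 = 1.4167, f(x_4) = 4.123353, coefficient = 2
x_5 = 1.6458, f(x_5) = 5.185329, coefficient = 2
x_6 = 1.8750, f(x_6) = 6.520819, coefficient = 2
x_7 = 2.1042, f(x_7) = 8.200267, coefficient = 2
x_8 = 2.3333, f(x_8) = 10.312259, coefficient = 2
x_9 = 2.5625, f(x_9) = 12.968197, coefficient = 2
x_10 = 2.7917, f(x_10) = 16.308177, coefficient = 2
x_11 = 3.0208, f(x_11) = 20.508375, coefficient = 2
x_12 = 3.2500, f(x_12) = 25.790340, coefficient = 1

I ≈ (0.229167/2) × 211.611760 = 24.247181
Exact value: 24.141619
Error: 0.105562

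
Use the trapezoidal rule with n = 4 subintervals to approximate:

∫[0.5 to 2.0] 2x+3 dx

f(x) = 2x+3
a = 0.5, b = 2.0, n = 4
h = (b - a)/n = 0.375000

Trapezoidal rule: (h/2)[f(x₀) + 2f(x₁) + 2f(x₂) + ... + f(xₙ)]

x_0 = 0.5000, f(x_0) = 4.000000, coefficient = 1
x_1 = 0.8750, f(x_1) = 4.750000, coefficient = 2
x_2 = 1.2500, f(x_2) = 5.500000, coefficient = 2
x_3 = 1.6250, f(x_3) = 6.250000, coefficient = 2
x_4 = 2.0000, f(x_4) = 7.000000, coefficient = 1

I ≈ (0.375000/2) × 44.000000 = 8.250000
Exact value: 8.250000
Error: 0.000000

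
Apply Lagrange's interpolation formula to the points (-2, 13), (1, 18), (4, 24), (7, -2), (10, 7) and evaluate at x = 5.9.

Lagrange interpolation formula:
P(x) = Σ yᵢ × Lᵢ(x)
where Lᵢ(x) = Π_{j≠i} (x - xⱼ)/(xᵢ - xⱼ)

L_0(5.9) = (5.9 - 1)/(-2 - 1) × (5.9 - 4)/(-2 - 4) × (5.9 - 7)/(-2 - 7) × (5.9 - 10)/(-2 - 10) = 0.021599
L_1(5.9) = (5.9 - (-2))/(1 - (-2)) × (5.9 - 4)/(1 - 4) × (5.9 - 7)/(1 - 7) × (5.9 - 10)/(1 - 10) = -0.139290
L_2(5.9) = (5.9 - (-2))/(4 - (-2)) × (5.9 - 1)/(4 - 1) × (5.9 - 7)/(4 - 7) × (5.9 - 10)/(4 - 10) = 0.538834
L_3(5.9) = (5.9 - (-2))/(7 - (-2)) × (5.9 - 1)/(7 - 1) × (5.9 - 4)/(7 - 4) × (5.9 - 10)/(7 - 10) = 0.620475
L_4(5.9) = (5.9 - (-2))/(10 - (-2)) × (5.9 - 1)/(10 - 1) × (5.9 - 4)/(10 - 4) × (5.9 - 7)/(10 - 7) = -0.041617

P(5.9) = 13×L_0(5.9) + 18×L_1(5.9) + 24×L_2(5.9) + (-2)×L_3(5.9) + 7×L_4(5.9)
P(5.9) = 9.173295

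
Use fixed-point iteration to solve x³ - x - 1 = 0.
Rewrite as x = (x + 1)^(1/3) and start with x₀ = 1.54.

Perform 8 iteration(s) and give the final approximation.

Equation: x³ - x - 1 = 0
Fixed-point form: x = (x + 1)^(1/3)
x₀ = 1.54

x_1 = g(1.540000) = 1.364409
x_2 = g(1.364409) = 1.332215
x_3 = g(1.332215) = 1.326140
x_4 = g(1.326140) = 1.324988
x_5 = g(1.324988) = 1.324769
x_6 = g(1.324769) = 1.324728
x_7 = g(1.324728) = 1.324720
x_8 = g(1.324720) = 1.324718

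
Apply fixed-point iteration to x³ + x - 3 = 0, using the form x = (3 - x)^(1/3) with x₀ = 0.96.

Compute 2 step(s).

Equation: x³ + x - 3 = 0
Fixed-point form: x = (3 - x)^(1/3)
x₀ = 0.96

x_1 = g(0.960000) = 1.268265
x_2 = g(1.268265) = 1.200864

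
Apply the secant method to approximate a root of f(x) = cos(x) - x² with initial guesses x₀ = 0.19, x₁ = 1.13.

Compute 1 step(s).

f(x) = cos(x) - x²
x₀ = 0.19, x₁ = 1.13

Secant formula: x_{n+1} = x_n - f(x_n)(x_n - x_{n-1})/(f(x_n) - f(x_{n-1}))

Iteration 1:
  f(0.190000) = 0.945904
  f(1.130000) = -0.850240
  x_2 = 1.130000 - (-0.850240)×(1.130000 - 0.190000)/(-0.850240 - 0.945904)
       = 0.685033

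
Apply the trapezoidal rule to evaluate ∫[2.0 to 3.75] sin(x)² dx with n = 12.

f(x) = sin(x)²
a = 2.0, b = 3.75, n = 12
h = (b - a)/n = 0.145833

Trapezoidal rule: (h/2)[f(x₀) + 2f(x₁) + 2f(x₂) + ... + f(xₙ)]

x_0 = 2.0000, f(x_0) = 0.826822, coefficient = 1
x_1 = 2.1458, f(x_1) = 0.704210, coefficient = 2
x_2 = 2.2917, f(x_2) = 0.564349, coefficient = 2
x_3 = 2.4375, f(x_3) = 0.419052, coefficient = 2
x_4 = 2.5833, f(x_4) = 0.280593, coefficient = 2
x_5 = 2.7292, f(x_5) = 0.160667, coefficient = 2
x_6 = 2.8750, f(x_6) = 0.069404, coefficient = 2
x_7 = 3.0208, f(x_7) = 0.014512, coefficient = 2
x_8 = 3.1667, f(x_8) = 0.000629, coefficient = 2
x_9 = 3.3125, f(x_9) = 0.028926, coefficient = 2
x_10 = 3.4583, f(x_10) = 0.097014, coefficient = 2
x_11 = 3.6042, f(x_11) = 0.199142, coefficient = 2
x_12 = 3.7500, f(x_12) = 0.326682, coefficient = 1

I ≈ (0.145833/2) × 6.230500 = 0.454307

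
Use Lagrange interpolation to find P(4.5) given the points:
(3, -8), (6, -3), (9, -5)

Lagrange interpolation formula:
P(x) = Σ yᵢ × Lᵢ(x)
where Lᵢ(x) = Π_{j≠i} (x - xⱼ)/(xᵢ - xⱼ)

L_0(4.5) = (4.5 - 6)/(3 - 6) × (4.5 - 9)/(3 - 9) = 0.375000
L_1(4.5) = (4.5 - 3)/(6 - 3) × (4.5 - 9)/(6 - 9) = 0.750000
L_2(4.5) = (4.5 - 3)/(9 - 3) × (4.5 - 6)/(9 - 6) = -0.125000

P(4.5) = (-8)×L_0(4.5) + (-3)×L_1(4.5) + (-5)×L_2(4.5)
P(4.5) = -4.625000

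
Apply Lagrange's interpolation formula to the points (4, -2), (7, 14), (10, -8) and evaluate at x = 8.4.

Lagrange interpolation formula:
P(x) = Σ yᵢ × Lᵢ(x)
where Lᵢ(x) = Π_{j≠i} (x - xⱼ)/(xᵢ - xⱼ)

L_0(8.4) = (8.4 - 7)/(4 - 7) × (8.4 - 10)/(4 - 10) = -0.124444
L_1(8.4) = (8.4 - 4)/(7 - 4) × (8.4 - 10)/(7 - 10) = 0.782222
L_2(8.4) = (8.4 - 4)/(10 - 4) × (8.4 - 7)/(10 - 7) = 0.342222

P(8.4) = (-2)×L_0(8.4) + 14×L_1(8.4) + (-8)×L_2(8.4)
P(8.4) = 8.462222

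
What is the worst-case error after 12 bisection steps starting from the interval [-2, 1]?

Bisection error bound: |error| ≤ (b-a)/2^n
|error| ≤ (1 - (-2))/2^12 = 3/2^12
|error| ≤ 0.0007324219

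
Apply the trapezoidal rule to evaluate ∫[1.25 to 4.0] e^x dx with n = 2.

f(x) = e^x
a = 1.25, b = 4.0, n = 2
h = (b - a)/n = 1.375000

Trapezoidal rule: (h/2)[f(x₀) + 2f(x₁) + 2f(x₂) + ... + f(xₙ)]

x_0 = 1.2500, f(x_0) = 3.490343, coefficient = 1
x_1 = 2.6250, f(x_1) = 13.804574, coefficient = 2
x_2 = 4.0000, f(x_2) = 54.598150, coefficient = 1

I ≈ (1.375000/2) × 85.697641 = 58.917128
Exact value: 51.107807
Error: 7.809321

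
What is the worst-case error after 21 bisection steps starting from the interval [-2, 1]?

Bisection error bound: |error| ≤ (b-a)/2^n
|error| ≤ (1 - (-2))/2^21 = 3/2^21
|error| ≤ 0.0000014305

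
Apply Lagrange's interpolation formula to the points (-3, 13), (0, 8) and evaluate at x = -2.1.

Lagrange interpolation formula:
P(x) = Σ yᵢ × Lᵢ(x)
where Lᵢ(x) = Π_{j≠i} (x - xⱼ)/(xᵢ - xⱼ)

L_0(-2.1) = (-2.1 - 0)/(-3 - 0) = 0.700000
L_1(-2.1) = (-2.1 - (-3))/(0 - (-3)) = 0.300000

P(-2.1) = 13×L_0(-2.1) + 8×L_1(-2.1)
P(-2.1) = 11.500000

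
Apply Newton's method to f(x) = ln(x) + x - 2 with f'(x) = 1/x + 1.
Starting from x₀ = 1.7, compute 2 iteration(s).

f(x) = ln(x) + x - 2
f'(x) = 1/x + 1
x₀ = 1.7

Newton-Raphson formula: x_{n+1} = x_n - f(x_n)/f'(x_n)

Iteration 1:
  f(1.700000) = 0.230628
  f'(1.700000) = 1.588235
  x_1 = 1.700000 - 0.230628/1.588235 = 1.554790
Iteration 2:
  f(1.554790) = -0.003870
  f'(1.554790) = 1.643174
  x_2 = 1.554790 - (-0.003870)/1.643174 = 1.557145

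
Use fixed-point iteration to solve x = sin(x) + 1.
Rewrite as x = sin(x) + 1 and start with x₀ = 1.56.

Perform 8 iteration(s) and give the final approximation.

Equation: x = sin(x) + 1
Fixed-point form: x = sin(x) + 1
x₀ = 1.56

x_1 = g(1.560000) = 1.999942
x_2 = g(1.999942) = 1.909322
x_3 = g(1.909322) = 1.943245
x_4 = g(1.943245) = 1.931439
x_5 = g(1.931439) = 1.935670
x_6 = g(1.935670) = 1.934169
x_7 = g(1.934169) = 1.934703
x_8 = g(1.934703) = 1.934513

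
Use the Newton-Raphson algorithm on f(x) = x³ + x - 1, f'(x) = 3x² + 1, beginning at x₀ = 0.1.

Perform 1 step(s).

f(x) = x³ + x - 1
f'(x) = 3x² + 1
x₀ = 0.1

Newton-Raphson formula: x_{n+1} = x_n - f(x_n)/f'(x_n)

Iteration 1:
  f(0.100000) = -0.899000
  f'(0.100000) = 1.030000
  x_1 = 0.100000 - (-0.899000)/1.030000 = 0.972816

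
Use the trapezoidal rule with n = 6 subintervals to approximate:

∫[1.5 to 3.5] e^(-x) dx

f(x) = e^(-x)
a = 1.5, b = 3.5, n = 6
h = (b - a)/n = 0.333333

Trapezoidal rule: (h/2)[f(x₀) + 2f(x₁) + 2f(x₂) + ... + f(xₙ)]

x_0 = 1.5000, f(x_0) = 0.223130, coefficient = 1
x_1 = 1.8333, f(x_1) = 0.159880, coefficient = 2
x_2 = 2.1667, f(x_2) = 0.114559, coefficient = 2
x_3 = 2.5000, f(x_3) = 0.082085, coefficient = 2
x_4 = 2.8333, f(x_4) = 0.058816, coefficient = 2
x_5 = 3.1667, f(x_5) = 0.042144, coefficient = 2
x_6 = 3.5000, f(x_6) = 0.030197, coefficient = 1

I ≈ (0.333333/2) × 1.168295 = 0.194716
Exact value: 0.192933
Error: 0.001783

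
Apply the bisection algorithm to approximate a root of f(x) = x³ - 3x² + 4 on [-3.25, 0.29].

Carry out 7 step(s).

f(x) = x³ - 3x² + 4
Initial interval: [-3.25, 0.29]

Iteration 1:
  c_1 = (-3.250000 + 0.290000)/2 = -1.480000
  f(c_1) = f(-1.480000) = -5.812992
  f(a) × f(c) ≥ 0, new interval: [-1.480000, 0.290000]
Iteration 2:
  c_2 = (-1.480000 + 0.290000)/2 = -0.595000
  f(c_2) = f(-0.595000) = 2.727280
  f(a) × f(c) < 0, new interval: [-1.480000, -0.595000]
Iteration 3:
  c_3 = (-1.480000 + (-0.595000))/2 = -1.037500
  f(c_3) = f(-1.037500) = -0.345990
  f(a) × f(c) ≥ 0, new interval: [-1.037500, -0.595000]
Iteration 4:
  c_4 = (-1.037500 + (-0.595000))/2 = -0.816250
  f(c_4) = f(-0.816250) = 1.457370
  f(a) × f(c) < 0, new interval: [-1.037500, -0.816250]
Iteration 5:
  c_5 = (-1.037500 + (-0.816250))/2 = -0.926875
  f(c_5) = f(-0.926875) = 0.626432
  f(a) × f(c) < 0, new interval: [-1.037500, -0.926875]
Iteration 6:
  c_6 = (-1.037500 + (-0.926875))/2 = -0.982188
  f(c_6) = f(-0.982188) = 0.158414
  f(a) × f(c) < 0, new interval: [-1.037500, -0.982188]
Iteration 7:
  c_7 = (-1.037500 + (-0.982188))/2 = -1.009844
  f(c_7) = f(-1.009844) = -0.089176
  f(a) × f(c) ≥ 0, new interval: [-1.009844, -0.982188]

After 7 iteration(s), the approximation is c_7 = -1.009844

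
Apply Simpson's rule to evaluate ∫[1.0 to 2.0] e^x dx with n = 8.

f(x) = e^x
a = 1.0, b = 2.0, n = 8
h = (b - a)/n = 0.125000

Simpson's rule: (h/3)[f(x₀) + 4f(x₁) + 2f(x₂) + ... + f(xₙ)]

x_0 = 1.0000, f(x_0) = 2.718282, coefficient = 1
x_1 = 1.1250, f(x_1) = 3.080217, coefficient = 4
x_2 = 1.2500, f(x_2) = 3.490343, coefficient = 2
x_3 = 1.3750, f(x_3) = 3.955077, coefficient = 4
x_4 = 1.5000, f(x_4) = 4.481689, coefficient = 2
x_5 = 1.6250, f(x_5) = 5.078419, coefficient = 4
x_6 = 1.7500, f(x_6) = 5.754603, coefficient = 2
x_7 = 1.8750, f(x_7) = 6.520819, coefficient = 4
x_8 = 2.0000, f(x_8) = 7.389056, coefficient = 1

I ≈ (0.125000/3) × 112.098734 = 4.670781
Exact value: 4.670774
Error: 0.000006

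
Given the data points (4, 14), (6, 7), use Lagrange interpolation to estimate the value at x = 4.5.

Lagrange interpolation formula:
P(x) = Σ yᵢ × Lᵢ(x)
where Lᵢ(x) = Π_{j≠i} (x - xⱼ)/(xᵢ - xⱼ)

L_0(4.5) = (4.5 - 6)/(4 - 6) = 0.750000
L_1(4.5) = (4.5 - 4)/(6 - 4) = 0.250000

P(4.5) = 14×L_0(4.5) + 7×L_1(4.5)
P(4.5) = 12.250000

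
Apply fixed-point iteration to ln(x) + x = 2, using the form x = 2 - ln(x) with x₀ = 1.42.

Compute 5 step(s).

Equation: ln(x) + x = 2
Fixed-point form: x = 2 - ln(x)
x₀ = 1.42

x_1 = g(1.420000) = 1.649343
x_2 = g(1.649343) = 1.499623
x_3 = g(1.499623) = 1.594786
x_4 = g(1.594786) = 1.533260
x_5 = g(1.533260) = 1.572604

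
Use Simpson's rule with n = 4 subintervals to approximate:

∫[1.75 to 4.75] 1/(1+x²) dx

f(x) = 1/(1+x²)
a = 1.75, b = 4.75, n = 4
h = (b - a)/n = 0.750000

Simpson's rule: (h/3)[f(x₀) + 4f(x₁) + 2f(x₂) + ... + f(xₙ)]

x_0 = 1.7500, f(x_0) = 0.246154, coefficient = 1
x_1 = 2.5000, f(x_1) = 0.137931, coefficient = 4
x_2 = 3.2500, f(x_2) = 0.086486, coefficient = 2
x_3 = 4.0000, f(x_3) = 0.058824, coefficient = 4
x_4 = 4.7500, f(x_4) = 0.042440, coefficient = 1

I ≈ (0.750000/3) × 1.248585 = 0.312146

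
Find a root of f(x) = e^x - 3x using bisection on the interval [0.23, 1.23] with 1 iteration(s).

f(x) = e^x - 3x
Initial interval: [0.23, 1.23]

Iteration 1:
  c_1 = (0.230000 + 1.230000)/2 = 0.730000
  f(c_1) = f(0.730000) = -0.114919
  f(a) × f(c) < 0, new interval: [0.230000, 0.730000]

After 1 iteration(s), the approximation is c_1 = 0.730000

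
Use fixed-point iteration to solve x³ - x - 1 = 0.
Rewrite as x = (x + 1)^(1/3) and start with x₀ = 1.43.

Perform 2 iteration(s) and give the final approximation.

Equation: x³ - x - 1 = 0
Fixed-point form: x = (x + 1)^(1/3)
x₀ = 1.43

x_1 = g(1.430000) = 1.344421
x_2 = g(1.344421) = 1.328450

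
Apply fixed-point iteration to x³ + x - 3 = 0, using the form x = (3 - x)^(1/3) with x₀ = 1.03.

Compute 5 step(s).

Equation: x³ + x - 3 = 0
Fixed-point form: x = (3 - x)^(1/3)
x₀ = 1.03

x_1 = g(1.030000) = 1.253590
x_2 = g(1.253590) = 1.204247
x_3 = g(1.204247) = 1.215483
x_4 = g(1.215483) = 1.212943
x_5 = g(1.212943) = 1.213518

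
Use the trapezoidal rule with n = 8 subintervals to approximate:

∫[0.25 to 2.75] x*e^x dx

f(x) = x*e^x
a = 0.25, b = 2.75, n = 8
h = (b - a)/n = 0.312500

Trapezoidal rule: (h/2)[f(x₀) + 2f(x₁) + 2f(x₂) + ... + f(xₙ)]

x_0 = 0.2500, f(x_0) = 0.321006, coefficient = 1
x_1 = 0.5625, f(x_1) = 0.987218, coefficient = 2
x_2 = 0.8750, f(x_2) = 2.099016, coefficient = 2
x_3 = 1.1875, f(x_3) = 3.893663, coefficient = 2
x_4 = 1.5000, f(x_4) = 6.722534, coefficient = 2
x_5 = 1.8125, f(x_5) = 11.102909, coefficient = 2
x_6 = 2.1250, f(x_6) = 17.792407, coefficient = 2
x_7 = 2.4375, f(x_7) = 27.895710, coefficient = 2
x_8 = 2.7500, f(x_8) = 43.017238, coefficient = 1

I ≈ (0.312500/2) × 184.325157 = 28.800806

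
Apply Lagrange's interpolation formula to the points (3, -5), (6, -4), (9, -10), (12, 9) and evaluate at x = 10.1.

Lagrange interpolation formula:
P(x) = Σ yᵢ × Lᵢ(x)
where Lᵢ(x) = Π_{j≠i} (x - xⱼ)/(xᵢ - xⱼ)

L_0(10.1) = (10.1 - 6)/(3 - 6) × (10.1 - 9)/(3 - 9) × (10.1 - 12)/(3 - 12) = 0.052895
L_1(10.1) = (10.1 - 3)/(6 - 3) × (10.1 - 9)/(6 - 9) × (10.1 - 12)/(6 - 12) = -0.274796
L_2(10.1) = (10.1 - 3)/(9 - 3) × (10.1 - 6)/(9 - 6) × (10.1 - 12)/(9 - 12) = 1.024241
L_3(10.1) = (10.1 - 3)/(12 - 3) × (10.1 - 6)/(12 - 6) × (10.1 - 9)/(12 - 9) = 0.197660

P(10.1) = (-5)×L_0(10.1) + (-4)×L_1(10.1) + (-10)×L_2(10.1) + 9×L_3(10.1)
P(10.1) = -7.628753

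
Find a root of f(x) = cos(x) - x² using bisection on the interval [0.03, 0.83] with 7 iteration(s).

f(x) = cos(x) - x²
Initial interval: [0.03, 0.83]

Iteration 1:
  c_1 = (0.030000 + 0.830000)/2 = 0.430000
  f(c_1) = f(0.430000) = 0.724066
  f(a) × f(c) ≥ 0, new interval: [0.430000, 0.830000]
Iteration 2:
  c_2 = (0.430000 + 0.830000)/2 = 0.630000
  f(c_2) = f(0.630000) = 0.411128
  f(a) × f(c) ≥ 0, new interval: [0.630000, 0.830000]
Iteration 3:
  c_3 = (0.630000 + 0.830000)/2 = 0.730000
  f(c_3) = f(0.730000) = 0.212274
  f(a) × f(c) ≥ 0, new interval: [0.730000, 0.830000]
Iteration 4:
  c_4 = (0.730000 + 0.830000)/2 = 0.780000
  f(c_4) = f(0.780000) = 0.102514
  f(a) × f(c) ≥ 0, new interval: [0.780000, 0.830000]
Iteration 5:
  c_5 = (0.780000 + 0.830000)/2 = 0.805000
  f(c_5) = f(0.805000) = 0.045086
  f(a) × f(c) ≥ 0, new interval: [0.805000, 0.830000]
Iteration 6:
  c_6 = (0.805000 + 0.830000)/2 = 0.817500
  f(c_6) = f(0.817500) = 0.015741
  f(a) × f(c) ≥ 0, new interval: [0.817500, 0.830000]
Iteration 7:
  c_7 = (0.817500 + 0.830000)/2 = 0.823750
  f(c_7) = f(0.823750) = 0.000911
  f(a) × f(c) ≥ 0, new interval: [0.823750, 0.830000]

After 7 iteration(s), the approximation is c_7 = 0.823750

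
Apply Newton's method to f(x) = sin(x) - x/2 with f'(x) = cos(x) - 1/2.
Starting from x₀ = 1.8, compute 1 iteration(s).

f(x) = sin(x) - x/2
f'(x) = cos(x) - 1/2
x₀ = 1.8

Newton-Raphson formula: x_{n+1} = x_n - f(x_n)/f'(x_n)

Iteration 1:
  f(1.800000) = 0.073848
  f'(1.800000) = -0.727202
  x_1 = 1.800000 - 0.073848/(-0.727202) = 1.901550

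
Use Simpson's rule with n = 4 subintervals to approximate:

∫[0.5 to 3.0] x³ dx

f(x) = x³
a = 0.5, b = 3.0, n = 4
h = (b - a)/n = 0.625000

Simpson's rule: (h/3)[f(x₀) + 4f(x₁) + 2f(x₂) + ... + f(xₙ)]

x_0 = 0.5000, f(x_0) = 0.125000, coefficient = 1
x_1 = 1.1250, f(x_1) = 1.423828, coefficient = 4
x_2 = 1.7500, f(x_2) = 5.359375, coefficient = 2
x_3 = 2.3750, f(x_3) = 13.396484, coefficient = 4
x_4 = 3.0000, f(x_4) = 27.000000, coefficient = 1

I ≈ (0.625000/3) × 97.125000 = 20.234375
Exact value: 20.234375
Error: 0.000000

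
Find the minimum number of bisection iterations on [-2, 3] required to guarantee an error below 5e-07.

We need (b-a)/2^n ≤ 5e-07
(3 - (-2))/2^n ≤ 5e-07
5/2^n ≤ 5e-07
2^n ≥ 10000000
n ≥ log₂(10000000) = 23.25
n ≥ 24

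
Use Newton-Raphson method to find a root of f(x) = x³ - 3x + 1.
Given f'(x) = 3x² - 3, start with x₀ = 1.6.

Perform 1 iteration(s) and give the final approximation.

f(x) = x³ - 3x + 1
f'(x) = 3x² - 3
x₀ = 1.6

Newton-Raphson formula: x_{n+1} = x_n - f(x_n)/f'(x_n)

Iteration 1:
  f(1.600000) = 0.296000
  f'(1.600000) = 4.680000
  x_1 = 1.600000 - 0.296000/4.680000 = 1.536752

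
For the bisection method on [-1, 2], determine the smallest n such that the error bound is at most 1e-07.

We need (b-a)/2^n ≤ 1e-07
(2 - (-1))/2^n ≤ 1e-07
3/2^n ≤ 1e-07
2^n ≥ 30000000
n ≥ log₂(30000000) = 24.84
n ≥ 25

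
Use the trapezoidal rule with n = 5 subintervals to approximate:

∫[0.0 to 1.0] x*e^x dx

f(x) = x*e^x
a = 0.0, b = 1.0, n = 5
h = (b - a)/n = 0.200000

Trapezoidal rule: (h/2)[f(x₀) + 2f(x₁) + 2f(x₂) + ... + f(xₙ)]

x_0 = 0.0000, f(x_0) = 0.000000, coefficient = 1
x_1 = 0.2000, f(x_1) = 0.244281, coefficient = 2
x_2 = 0.4000, f(x_2) = 0.596730, coefficient = 2
x_3 = 0.6000, f(x_3) = 1.093271, coefficient = 2
x_4 = 0.8000, f(x_4) = 1.780433, coefficient = 2
x_5 = 1.0000, f(x_5) = 2.718282, coefficient = 1

I ≈ (0.200000/2) × 10.147711 = 1.014771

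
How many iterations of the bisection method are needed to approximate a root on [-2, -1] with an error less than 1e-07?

We need (b-a)/2^n ≤ 1e-07
(-1 - (-2))/2^n ≤ 1e-07
1/2^n ≤ 1e-07
2^n ≥ 10000000
n ≥ log₂(10000000) = 23.25
n ≥ 24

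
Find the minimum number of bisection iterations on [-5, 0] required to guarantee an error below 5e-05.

We need (b-a)/2^n ≤ 5e-05
(0 - (-5))/2^n ≤ 5e-05
5/2^n ≤ 5e-05
2^n ≥ 100000
n ≥ log₂(100000) = 16.61
n ≥ 17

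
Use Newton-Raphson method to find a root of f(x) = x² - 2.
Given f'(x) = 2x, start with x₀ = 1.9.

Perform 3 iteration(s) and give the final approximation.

f(x) = x² - 2
f'(x) = 2x
x₀ = 1.9

Newton-Raphson formula: x_{n+1} = x_n - f(x_n)/f'(x_n)

Iteration 1:
  f(1.900000) = 1.610000
  f'(1.900000) = 3.800000
  x_1 = 1.900000 - 1.610000/3.800000 = 1.476316
Iteration 2:
  f(1.476316) = 0.179508
  f'(1.476316) = 2.952632
  x_2 = 1.476316 - 0.179508/2.952632 = 1.415520
Iteration 3:
  f(1.415520) = 0.003696
  f'(1.415520) = 2.831039
  x_3 = 1.415520 - 0.003696/2.831039 = 1.414214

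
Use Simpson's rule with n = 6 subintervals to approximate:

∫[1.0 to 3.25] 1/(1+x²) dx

f(x) = 1/(1+x²)
a = 1.0, b = 3.25, n = 6
h = (b - a)/n = 0.375000

Simpson's rule: (h/3)[f(x₀) + 4f(x₁) + 2f(x₂) + ... + f(xₙ)]

x_0 = 1.0000, f(x_0) = 0.500000, coefficient = 1
x_1 = 1.3750, f(x_1) = 0.345946, coefficient = 4
x_2 = 1.7500, f(x_2) = 0.246154, coefficient = 2
x_3 = 2.1250, f(x_3) = 0.181303, coefficient = 4
x_4 = 2.5000, f(x_4) = 0.137931, coefficient = 2
x_5 = 2.8750, f(x_5) = 0.107926, coefficient = 4
x_6 = 3.2500, f(x_6) = 0.086486, coefficient = 1

I ≈ (0.375000/3) × 3.895356 = 0.486919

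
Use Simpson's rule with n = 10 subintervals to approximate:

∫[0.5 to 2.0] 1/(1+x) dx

f(x) = 1/(1+x)
a = 0.5, b = 2.0, n = 10
h = (b - a)/n = 0.150000

Simpson's rule: (h/3)[f(x₀) + 4f(x₁) + 2f(x₂) + ... + f(xₙ)]

x_0 = 0.5000, f(x_0) = 0.666667, coefficient = 1
x_1 = 0.6500, f(x_1) = 0.606061, coefficient = 4
x_2 = 0.8000, f(x_2) = 0.555556, coefficient = 2
x_3 = 0.9500, f(x_3) = 0.512821, coefficient = 4
x_4 = 1.1000, f(x_4) = 0.476190, coefficient = 2
x_5 = 1.2500, f(x_5) = 0.444444, coefficient = 4
x_6 = 1.4000, f(x_6) = 0.416667, coefficient = 2
x_7 = 1.5500, f(x_7) = 0.392157, coefficient = 4
x_8 = 1.7000, f(x_8) = 0.370370, coefficient = 2
x_9 = 1.8500, f(x_9) = 0.350877, coefficient = 4
x_10 = 2.0000, f(x_10) = 0.333333, coefficient = 1

I ≈ (0.150000/3) × 13.863005 = 0.693150
Exact value: 0.693147
Error: 0.000003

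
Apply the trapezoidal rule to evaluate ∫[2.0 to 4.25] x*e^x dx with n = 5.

f(x) = x*e^x
a = 2.0, b = 4.25, n = 5
h = (b - a)/n = 0.450000

Trapezoidal rule: (h/2)[f(x₀) + 2f(x₁) + 2f(x₂) + ... + f(xₙ)]

x_0 = 2.0000, f(x_0) = 14.778112, coefficient = 1
x_1 = 2.4500, f(x_1) = 28.391449, coefficient = 2
x_2 = 2.9000, f(x_2) = 52.705022, coefficient = 2
x_3 = 3.3500, f(x_3) = 95.484158, coefficient = 2
x_4 = 3.8000, f(x_4) = 169.864501, coefficient = 2
x_5 = 4.2500, f(x_5) = 297.948002, coefficient = 1

I ≈ (0.450000/2) × 1005.616374 = 226.263684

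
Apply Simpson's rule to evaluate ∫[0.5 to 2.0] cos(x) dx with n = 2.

f(x) = cos(x)
a = 0.5, b = 2.0, n = 2
h = (b - a)/n = 0.750000

Simpson's rule: (h/3)[f(x₀) + 4f(x₁) + 2f(x₂) + ... + f(xₙ)]

x_0 = 0.5000, f(x_0) = 0.877583, coefficient = 1
x_1 = 1.2500, f(x_1) = 0.315322, coefficient = 4
x_2 = 2.0000, f(x_2) = -0.416147, coefficient = 1

I ≈ (0.750000/3) × 1.722725 = 0.430681
Exact value: 0.429872
Error: 0.000809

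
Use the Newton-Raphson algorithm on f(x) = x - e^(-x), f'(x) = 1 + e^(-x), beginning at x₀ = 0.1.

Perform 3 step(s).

f(x) = x - e^(-x)
f'(x) = 1 + e^(-x)
x₀ = 0.1

Newton-Raphson formula: x_{n+1} = x_n - f(x_n)/f'(x_n)

Iteration 1:
  f(0.100000) = -0.804837
  f'(0.100000) = 1.904837
  x_1 = 0.100000 - (-0.804837)/1.904837 = 0.522523
Iteration 2:
  f(0.522523) = -0.070500
  f'(0.522523) = 1.593023
  x_2 = 0.522523 - (-0.070500)/1.593023 = 0.566778
Iteration 3:
  f(0.566778) = -0.000572
  f'(0.566778) = 1.567350
  x_3 = 0.566778 - (-0.000572)/1.567350 = 0.567143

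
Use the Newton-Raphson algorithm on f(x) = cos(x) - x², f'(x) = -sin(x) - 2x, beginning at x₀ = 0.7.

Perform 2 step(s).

f(x) = cos(x) - x²
f'(x) = -sin(x) - 2x
x₀ = 0.7

Newton-Raphson formula: x_{n+1} = x_n - f(x_n)/f'(x_n)

Iteration 1:
  f(0.700000) = 0.274842
  f'(0.700000) = -2.044218
  x_1 = 0.700000 - 0.274842/(-2.044218) = 0.834449
Iteration 2:
  f(0.834449) = -0.024718
  f'(0.834449) = -2.409823
  x_2 = 0.834449 - (-0.024718)/(-2.409823) = 0.824191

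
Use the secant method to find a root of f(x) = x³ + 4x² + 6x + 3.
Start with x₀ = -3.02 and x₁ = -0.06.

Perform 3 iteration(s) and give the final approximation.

f(x) = x³ + 4x² + 6x + 3
x₀ = -3.02, x₁ = -0.06

Secant formula: x_{n+1} = x_n - f(x_n)(x_n - x_{n-1})/(f(x_n) - f(x_{n-1}))

Iteration 1:
  f(-3.020000) = -6.182008
  f(-0.060000) = 2.654184
  x_2 = -0.060000 - 2.654184×(-0.060000 - (-3.020000))/(2.654184 - (-6.182008))
       = -0.949114
Iteration 2:
  f(-0.060000) = 2.654184
  f(-0.949114) = 0.053607
  x_3 = -0.949114 - 0.053607×(-0.949114 - (-0.060000))/(0.053607 - 2.654184)
       = -0.967442
Iteration 3:
  f(-0.949114) = 0.053607
  f(-0.967442) = 0.033653
  x_4 = -0.967442 - 0.033653×(-0.967442 - (-0.949114))/(0.033653 - 0.053607)
       = -0.998351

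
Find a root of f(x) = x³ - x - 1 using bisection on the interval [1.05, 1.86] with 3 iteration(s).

f(x) = x³ - x - 1
Initial interval: [1.05, 1.86]

Iteration 1:
  c_1 = (1.050000 + 1.860000)/2 = 1.455000
  f(c_1) = f(1.455000) = 0.625271
  f(a) × f(c) < 0, new interval: [1.050000, 1.455000]
Iteration 2:
  c_2 = (1.050000 + 1.455000)/2 = 1.252500
  f(c_2) = f(1.252500) = -0.287633
  f(a) × f(c) ≥ 0, new interval: [1.252500, 1.455000]
Iteration 3:
  c_3 = (1.252500 + 1.455000)/2 = 1.353750
  f(c_3) = f(1.353750) = 0.127185
  f(a) × f(c) < 0, new interval: [1.252500, 1.353750]

After 3 iteration(s), the approximation is c_3 = 1.353750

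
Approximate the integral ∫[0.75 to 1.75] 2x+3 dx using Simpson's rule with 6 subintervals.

f(x) = 2x+3
a = 0.75, b = 1.75, n = 6
h = (b - a)/n = 0.166667

Simpson's rule: (h/3)[f(x₀) + 4f(x₁) + 2f(x₂) + ... + f(xₙ)]

x_0 = 0.7500, f(x_0) = 4.500000, coefficient = 1
x_1 = 0.9167, f(x_1) = 4.833333, coefficient = 4
x_2 = 1.0833, f(x_2) = 5.166667, coefficient = 2
x_3 = 1.2500, f(x_3) = 5.500000, coefficient = 4
x_4 = 1.4167, f(x_4) = 5.833333, coefficient = 2
x_5 = 1.5833, f(x_5) = 6.166667, coefficient = 4
x_6 = 1.7500, f(x_6) = 6.500000, coefficient = 1

I ≈ (0.166667/3) × 99.000000 = 5.500000
Exact value: 5.500000
Error: 0.000000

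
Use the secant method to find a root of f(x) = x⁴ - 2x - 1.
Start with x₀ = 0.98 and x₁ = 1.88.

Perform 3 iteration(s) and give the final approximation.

f(x) = x⁴ - 2x - 1
x₀ = 0.98, x₁ = 1.88

Secant formula: x_{n+1} = x_n - f(x_n)(x_n - x_{n-1})/(f(x_n) - f(x_{n-1}))

Iteration 1:
  f(0.980000) = -2.037632
  f(1.880000) = 7.731983
  x_2 = 1.880000 - 7.731983×(1.880000 - 0.980000)/(7.731983 - (-2.037632))
       = 1.167711
Iteration 2:
  f(1.880000) = 7.731983
  f(1.167711) = -1.476154
  x_3 = 1.167711 - (-1.476154)×(1.167711 - 1.880000)/(-1.476154 - 7.731983)
       = 1.281898
Iteration 3:
  f(1.167711) = -1.476154
  f(1.281898) = -0.863483
  x_4 = 1.281898 - (-0.863483)×(1.281898 - 1.167711)/(-0.863483 - (-1.476154))
       = 1.442830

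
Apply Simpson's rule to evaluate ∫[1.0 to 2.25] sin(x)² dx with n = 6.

f(x) = sin(x)²
a = 1.0, b = 2.25, n = 6
h = (b - a)/n = 0.208333

Simpson's rule: (h/3)[f(x₀) + 4f(x₁) + 2f(x₂) + ... + f(xₙ)]

x_0 = 1.0000, f(x_0) = 0.708073, coefficient = 1
x_1 = 1.2083, f(x_1) = 0.874274, coefficient = 4
x_2 = 1.4167, f(x_2) = 0.976432, coefficient = 2
x_3 = 1.6250, f(x_3) = 0.997065, coefficient = 4
x_4 = 1.8333, f(x_4) = 0.932643, coefficient = 2
x_5 = 2.0417, f(x_5) = 0.794191, coefficient = 4
x_6 = 2.2500, f(x_6) = 0.605398, coefficient = 1

I ≈ (0.208333/3) × 15.793741 = 1.096788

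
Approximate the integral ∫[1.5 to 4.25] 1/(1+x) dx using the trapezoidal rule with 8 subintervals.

f(x) = 1/(1+x)
a = 1.5, b = 4.25, n = 8
h = (b - a)/n = 0.343750

Trapezoidal rule: (h/2)[f(x₀) + 2f(x₁) + 2f(x₂) + ... + f(xₙ)]

x_0 = 1.5000, f(x_0) = 0.400000, coefficient = 1
x_1 = 1.8438, f(x_1) = 0.351648, coefficient = 2
x_2 = 2.1875, f(x_2) = 0.313725, coefficient = 2
x_3 = 2.5312, f(x_3) = 0.283186, coefficient = 2
x_4 = 2.8750, f(x_4) = 0.258065, coefficient = 2
x_5 = 3.2188, f(x_5) = 0.237037, coefficient = 2
x_6 = 3.5625, f(x_6) = 0.219178, coefficient = 2
x_7 = 3.9062, f(x_7) = 0.203822, coefficient = 2
x_8 = 4.2500, f(x_8) = 0.190476, coefficient = 1

I ≈ (0.343750/2) × 4.323798 = 0.743153
Exact value: 0.741937
Error: 0.001215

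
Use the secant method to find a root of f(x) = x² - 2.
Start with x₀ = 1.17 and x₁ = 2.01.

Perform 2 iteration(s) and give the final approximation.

f(x) = x² - 2
x₀ = 1.17, x₁ = 2.01

Secant formula: x_{n+1} = x_n - f(x_n)(x_n - x_{n-1})/(f(x_n) - f(x_{n-1}))

Iteration 1:
  f(1.170000) = -0.631100
  f(2.010000) = 2.040100
  x_2 = 2.010000 - 2.040100×(2.010000 - 1.170000)/(2.040100 - (-0.631100))
       = 1.368459
Iteration 2:
  f(2.010000) = 2.040100
  f(1.368459) = -0.127320
  x_3 = 1.368459 - (-0.127320)×(1.368459 - 2.010000)/(-0.127320 - 2.040100)
       = 1.406145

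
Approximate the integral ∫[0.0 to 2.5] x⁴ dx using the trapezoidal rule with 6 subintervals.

f(x) = x⁴
a = 0.0, b = 2.5, n = 6
h = (b - a)/n = 0.416667

Trapezoidal rule: (h/2)[f(x₀) + 2f(x₁) + 2f(x₂) + ... + f(xₙ)]

x_0 = 0.0000, f(x_0) = 0.000000, coefficient = 1
x_1 = 0.4167, f(x_1) = 0.030141, coefficient = 2
x_2 = 0.8333, f(x_2) = 0.482253, coefficient = 2
x_3 = 1.2500, f(x_3) = 2.441406, coefficient = 2
x_4 = 1.6667, f(x_4) = 7.716049, coefficient = 2
x_5 = 2.0833, f(x_5) = 18.838011, coefficient = 2
x_6 = 2.5000, f(x_6) = 39.062500, coefficient = 1

I ≈ (0.416667/2) × 98.078221 = 20.432963
Exact value: 19.531250
Error: 0.901713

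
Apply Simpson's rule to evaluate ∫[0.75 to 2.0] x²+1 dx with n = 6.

f(x) = x²+1
a = 0.75, b = 2.0, n = 6
h = (b - a)/n = 0.208333

Simpson's rule: (h/3)[f(x₀) + 4f(x₁) + 2f(x₂) + ... + f(xₙ)]

x_0 = 0.7500, f(x_0) = 1.562500, coefficient = 1
x_1 = 0.9583, f(x_1) = 1.918403, coefficient = 4
x_2 = 1.1667, f(x_2) = 2.361111, coefficient = 2
x_3 = 1.3750, f(x_3) = 2.890625, coefficient = 4
x_4 = 1.5833, f(x_4) = 3.506944, coefficient = 2
x_5 = 1.7917, f(x_5) = 4.210069, coefficient = 4
x_6 = 2.0000, f(x_6) = 5.000000, coefficient = 1

I ≈ (0.208333/3) × 54.375000 = 3.776042
Exact value: 3.776042
Error: 0.000000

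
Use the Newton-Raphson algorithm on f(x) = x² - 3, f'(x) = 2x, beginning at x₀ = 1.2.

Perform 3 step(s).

f(x) = x² - 3
f'(x) = 2x
x₀ = 1.2

Newton-Raphson formula: x_{n+1} = x_n - f(x_n)/f'(x_n)

Iteration 1:
  f(1.200000) = -1.560000
  f'(1.200000) = 2.400000
  x_1 = 1.200000 - (-1.560000)/2.400000 = 1.850000
Iteration 2:
  f(1.850000) = 0.422500
  f'(1.850000) = 3.700000
  x_2 = 1.850000 - 0.422500/3.700000 = 1.735811
Iteration 3:
  f(1.735811) = 0.013039
  f'(1.735811) = 3.471622
  x_3 = 1.735811 - 0.013039/3.471622 = 1.732055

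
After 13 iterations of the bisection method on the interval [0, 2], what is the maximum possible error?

Bisection error bound: |error| ≤ (b-a)/2^n
|error| ≤ (2 - 0)/2^13 = 2/2^13
|error| ≤ 0.0002441406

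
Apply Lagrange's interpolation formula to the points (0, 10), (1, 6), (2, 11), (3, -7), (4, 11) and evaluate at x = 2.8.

Lagrange interpolation formula:
P(x) = Σ yᵢ × Lᵢ(x)
where Lᵢ(x) = Π_{j≠i} (x - xⱼ)/(xᵢ - xⱼ)

L_0(2.8) = (2.8 - 1)/(0 - 1) × (2.8 - 2)/(0 - 2) × (2.8 - 3)/(0 - 3) × (2.8 - 4)/(0 - 4) = 0.014400
L_1(2.8) = (2.8 - 0)/(1 - 0) × (2.8 - 2)/(1 - 2) × (2.8 - 3)/(1 - 3) × (2.8 - 4)/(1 - 4) = -0.089600
L_2(2.8) = (2.8 - 0)/(2 - 0) × (2.8 - 1)/(2 - 1) × (2.8 - 3)/(2 - 3) × (2.8 - 4)/(2 - 4) = 0.302400
L_3(2.8) = (2.8 - 0)/(3 - 0) × (2.8 - 1)/(3 - 1) × (2.8 - 2)/(3 - 2) × (2.8 - 4)/(3 - 4) = 0.806400
L_4(2.8) = (2.8 - 0)/(4 - 0) × (2.8 - 1)/(4 - 1) × (2.8 - 2)/(4 - 2) × (2.8 - 3)/(4 - 3) = -0.033600

P(2.8) = 10×L_0(2.8) + 6×L_1(2.8) + 11×L_2(2.8) + (-7)×L_3(2.8) + 11×L_4(2.8)
P(2.8) = -3.081600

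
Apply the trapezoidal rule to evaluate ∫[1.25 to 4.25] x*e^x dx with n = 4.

f(x) = x*e^x
a = 1.25, b = 4.25, n = 4
h = (b - a)/n = 0.750000

Trapezoidal rule: (h/2)[f(x₀) + 2f(x₁) + 2f(x₂) + ... + f(xₙ)]

x_0 = 1.2500, f(x_0) = 4.362929, coefficient = 1
x_1 = 2.0000, f(x_1) = 14.778112, coefficient = 2
x_2 = 2.7500, f(x_2) = 43.017238, coefficient = 2
x_3 = 3.5000, f(x_3) = 115.904082, coefficient = 2
x_4 = 4.2500, f(x_4) = 297.948002, coefficient = 1

I ≈ (0.750000/2) × 649.709795 = 243.641173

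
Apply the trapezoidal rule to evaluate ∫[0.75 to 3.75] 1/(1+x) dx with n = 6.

f(x) = 1/(1+x)
a = 0.75, b = 3.75, n = 6
h = (b - a)/n = 0.500000

Trapezoidal rule: (h/2)[f(x₀) + 2f(x₁) + 2f(x₂) + ... + f(xₙ)]

x_0 = 0.7500, f(x_0) = 0.571429, coefficient = 1
x_1 = 1.2500, f(x_1) = 0.444444, coefficient = 2
x_2 = 1.7500, f(x_2) = 0.363636, coefficient = 2
x_3 = 2.2500, f(x_3) = 0.307692, coefficient = 2
x_4 = 2.7500, f(x_4) = 0.266667, coefficient = 2
x_5 = 3.2500, f(x_5) = 0.235294, coefficient = 2
x_6 = 3.7500, f(x_6) = 0.210526, coefficient = 1

I ≈ (0.500000/2) × 4.017423 = 1.004356
Exact value: 0.998529
Error: 0.005827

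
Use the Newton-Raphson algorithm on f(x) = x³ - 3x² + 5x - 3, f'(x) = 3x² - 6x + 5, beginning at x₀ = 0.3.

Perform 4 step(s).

f(x) = x³ - 3x² + 5x - 3
f'(x) = 3x² - 6x + 5
x₀ = 0.3

Newton-Raphson formula: x_{n+1} = x_n - f(x_n)/f'(x_n)

Iteration 1:
  f(0.300000) = -1.743000
  f'(0.300000) = 3.470000
  x_1 = 0.300000 - (-1.743000)/3.470000 = 0.802305
Iteration 2:
  f(0.802305) = -0.403116
  f'(0.802305) = 2.117249
  x_2 = 0.802305 - (-0.403116)/2.117249 = 0.992701
Iteration 3:
  f(0.992701) = -0.014598
  f'(0.992701) = 2.000160
  x_3 = 0.992701 - (-0.014598)/2.000160 = 1.000000
Iteration 4:
  f(1.000000) = -0.000001
  f'(1.000000) = 2.000000
  x_4 = 1.000000 - (-0.000001)/2.000000 = 1.000000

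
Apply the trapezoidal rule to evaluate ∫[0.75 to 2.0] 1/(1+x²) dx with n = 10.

f(x) = 1/(1+x²)
a = 0.75, b = 2.0, n = 10
h = (b - a)/n = 0.125000

Trapezoidal rule: (h/2)[f(x₀) + 2f(x₁) + 2f(x₂) + ... + f(xₙ)]

x_0 = 0.7500, f(x_0) = 0.640000, coefficient = 1
x_1 = 0.8750, f(x_1) = 0.566372, coefficient = 2
x_2 = 1.0000, f(x_2) = 0.500000, coefficient = 2
x_3 = 1.1250, f(x_3) = 0.441379, coefficient = 2
x_4 = 1.2500, f(x_4) = 0.390244, coefficient = 2
x_5 = 1.3750, f(x_5) = 0.345946, coefficient = 2
x_6 = 1.5000, f(x_6) = 0.307692, coefficient = 2
x_7 = 1.6250, f(x_7) = 0.274678, coefficient = 2
x_8 = 1.7500, f(x_8) = 0.246154, coefficient = 2
x_9 = 1.8750, f(x_9) = 0.221453, coefficient = 2
x_10 = 2.0000, f(x_10) = 0.200000, coefficient = 1

I ≈ (0.125000/2) × 7.427837 = 0.464240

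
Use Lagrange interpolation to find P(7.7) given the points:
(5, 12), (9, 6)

Lagrange interpolation formula:
P(x) = Σ yᵢ × Lᵢ(x)
where Lᵢ(x) = Π_{j≠i} (x - xⱼ)/(xᵢ - xⱼ)

L_0(7.7) = (7.7 - 9)/(5 - 9) = 0.325000
L_1(7.7) = (7.7 - 5)/(9 - 5) = 0.675000

P(7.7) = 12×L_0(7.7) + 6×L_1(7.7)
P(7.7) = 7.950000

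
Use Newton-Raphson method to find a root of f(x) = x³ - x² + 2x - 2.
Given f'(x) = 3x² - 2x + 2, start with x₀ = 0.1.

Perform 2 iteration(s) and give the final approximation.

f(x) = x³ - x² + 2x - 2
f'(x) = 3x² - 2x + 2
x₀ = 0.1

Newton-Raphson formula: x_{n+1} = x_n - f(x_n)/f'(x_n)

Iteration 1:
  f(0.100000) = -1.809000
  f'(0.100000) = 1.830000
  x_1 = 0.100000 - (-1.809000)/1.830000 = 1.088525
Iteration 2:
  f(1.088525) = 0.281941
  f'(1.088525) = 3.377608
  x_2 = 1.088525 - 0.281941/3.377608 = 1.005051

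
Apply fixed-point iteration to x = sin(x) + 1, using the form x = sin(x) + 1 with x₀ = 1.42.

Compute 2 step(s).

Equation: x = sin(x) + 1
Fixed-point form: x = sin(x) + 1
x₀ = 1.42

x_1 = g(1.420000) = 1.988652
x_2 = g(1.988652) = 1.913961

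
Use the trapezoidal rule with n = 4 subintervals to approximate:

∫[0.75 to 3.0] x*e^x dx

f(x) = x*e^x
a = 0.75, b = 3.0, n = 4
h = (b - a)/n = 0.562500

Trapezoidal rule: (h/2)[f(x₀) + 2f(x₁) + 2f(x₂) + ... + f(xₙ)]

x_0 = 0.7500, f(x_0) = 1.587750, coefficient = 1
x_1 = 1.3125, f(x_1) = 4.876529, coefficient = 2
x_2 = 1.8750, f(x_2) = 12.226536, coefficient = 2
x_3 = 2.4375, f(x_3) = 27.895710, coefficient = 2
x_4 = 3.0000, f(x_4) = 60.256611, coefficient = 1

I ≈ (0.562500/2) × 151.841911 = 42.705538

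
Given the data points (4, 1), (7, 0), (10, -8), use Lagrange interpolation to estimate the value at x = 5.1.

Lagrange interpolation formula:
P(x) = Σ yᵢ × Lᵢ(x)
where Lᵢ(x) = Π_{j≠i} (x - xⱼ)/(xᵢ - xⱼ)

L_0(5.1) = (5.1 - 7)/(4 - 7) × (5.1 - 10)/(4 - 10) = 0.517222
L_1(5.1) = (5.1 - 4)/(7 - 4) × (5.1 - 10)/(7 - 10) = 0.598889
L_2(5.1) = (5.1 - 4)/(10 - 4) × (5.1 - 7)/(10 - 7) = -0.116111

P(5.1) = 1×L_0(5.1) + 0×L_1(5.1) + (-8)×L_2(5.1)
P(5.1) = 1.446111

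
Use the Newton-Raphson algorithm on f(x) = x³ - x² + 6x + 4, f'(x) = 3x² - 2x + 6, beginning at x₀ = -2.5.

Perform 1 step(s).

f(x) = x³ - x² + 6x + 4
f'(x) = 3x² - 2x + 6
x₀ = -2.5

Newton-Raphson formula: x_{n+1} = x_n - f(x_n)/f'(x_n)

Iteration 1:
  f(-2.500000) = -32.875000
  f'(-2.500000) = 29.750000
  x_1 = -2.500000 - (-32.875000)/29.750000 = -1.394958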